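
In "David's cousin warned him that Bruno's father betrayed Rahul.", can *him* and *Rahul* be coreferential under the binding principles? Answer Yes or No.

No

*Rahul* is an R-expression; Principle C requires it to be free (not bound by any c-commanding expression).
— him: object of the matrix clause; the pronoun c-commands the R-expression — coreference blocked (Principle C).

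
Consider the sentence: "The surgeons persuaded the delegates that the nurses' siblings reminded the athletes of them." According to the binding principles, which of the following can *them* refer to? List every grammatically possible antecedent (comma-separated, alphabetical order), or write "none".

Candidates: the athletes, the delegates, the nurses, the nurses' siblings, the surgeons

the delegates, the nurses, the surgeons

*them* is a pronoun; Principle B requires it to be free in its binding domain — the clause headed by 'reminded'.
— the athletes: object of the clause headed by 'reminded'; c-commands the pronoun within its binding domain — blocked (Principle B).
— the delegates: object of the matrix clause; c-commands the pronoun but lies outside its binding domain — allowed.
— the nurses: possessor inside the subject DP of the clause headed by 'reminded'; does not c-command the pronoun — Principle B does not apply; allowed.
— the nurses' siblings: subject of the clause headed by 'reminded'; c-commands the pronoun within its binding domain — blocked (Principle B).
— the surgeons: subject of the matrix clause; c-commands the pronoun but lies outside its binding domain — allowed.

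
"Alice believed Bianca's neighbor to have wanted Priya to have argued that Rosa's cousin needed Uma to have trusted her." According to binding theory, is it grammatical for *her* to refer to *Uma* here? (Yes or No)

No

*Uma* is an R-expression; Principle C requires it to be free (not bound by any c-commanding expression).
— her: object of the clause headed by 'trusted'; the R-expression locally c-commands the pronoun — coreference blocked (Principle B on the pronoun).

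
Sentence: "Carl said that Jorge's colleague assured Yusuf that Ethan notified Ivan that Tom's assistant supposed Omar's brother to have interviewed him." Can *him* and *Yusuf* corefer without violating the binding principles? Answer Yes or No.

Yes

*Yusuf* is an R-expression; Principle C requires it to be free (not bound by any c-commanding expression).
— him: object of the clause headed by 'interviewed'; the pronoun does not c-command the R-expression — coreference allowed.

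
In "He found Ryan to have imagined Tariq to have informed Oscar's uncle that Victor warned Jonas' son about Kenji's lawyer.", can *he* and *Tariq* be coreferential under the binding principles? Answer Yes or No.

No

*Tariq* is an R-expression; Principle C requires it to be free (not bound by any c-commanding expression).
— he: subject of the matrix clause; the pronoun c-commands the R-expression — coreference blocked (Principle C).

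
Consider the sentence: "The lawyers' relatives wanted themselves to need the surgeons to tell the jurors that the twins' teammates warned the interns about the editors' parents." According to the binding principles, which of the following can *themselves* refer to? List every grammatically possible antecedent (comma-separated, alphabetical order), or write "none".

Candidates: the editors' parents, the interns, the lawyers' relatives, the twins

*themselves* is a reflexive; Principle A requires it to be bound within its binding domain — the matrix clause.
— the editors' parents: second object of the clause headed by 'warned'; does not c-command the reflexive — cannot bind it (Principle A).
— the interns: object of the clause headed by 'warned'; does not c-command the reflexive — cannot bind it (Principle A).
— the lawyers' relatives: subject of the matrix clause; c-commands the reflexive within its binding domain — allowed (Principle A).
— the twins: possessor inside the subject DP of the clause headed by 'warned'; does not c-command the reflexive — cannot bind it (Principle A).

the lawyers' relatives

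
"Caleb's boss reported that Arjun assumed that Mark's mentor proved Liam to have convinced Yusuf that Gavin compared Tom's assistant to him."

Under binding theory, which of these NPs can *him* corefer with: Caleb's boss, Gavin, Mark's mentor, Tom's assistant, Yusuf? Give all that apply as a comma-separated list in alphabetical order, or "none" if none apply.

Caleb's boss, Mark's mentor, Yusuf

*him* is a pronoun; Principle B requires it to be free in its binding domain — the clause headed by 'compared'.
— Caleb's boss: subject of the matrix clause; c-commands the pronoun but lies outside its binding domain — allowed.
— Gavin: subject of the clause headed by 'compared'; c-commands the pronoun within its binding domain — blocked (Principle B).
— Mark's mentor: subject of the clause headed by 'proved'; c-commands the pronoun but lies outside its binding domain — allowed.
— Tom's assistant: object of the clause headed by 'compared'; c-commands the pronoun within its binding domain — blocked (Principle B).
— Yusuf: object of the clause headed by 'convinced'; c-commands the pronoun but lies outside its binding domain — allowed.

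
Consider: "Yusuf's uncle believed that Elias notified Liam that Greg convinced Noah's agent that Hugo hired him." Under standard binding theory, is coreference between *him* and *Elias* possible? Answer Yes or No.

Yes

*Elias* is an R-expression; Principle C requires it to be free (not bound by any c-commanding expression).
— him: object of the clause headed by 'hired'; the pronoun does not c-command the R-expression — coreference allowed.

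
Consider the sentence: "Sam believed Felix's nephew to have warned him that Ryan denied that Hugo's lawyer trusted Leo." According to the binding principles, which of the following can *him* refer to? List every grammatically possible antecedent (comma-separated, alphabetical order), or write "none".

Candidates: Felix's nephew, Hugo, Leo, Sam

Sam

*him* is a pronoun; Principle B requires it to be free in its binding domain — the clause headed by 'warned'.
— Felix's nephew: subject of the clause headed by 'warned'; c-commands the pronoun within its binding domain — blocked (Principle B).
— Hugo: possessor inside the subject DP of the clause headed by 'trusted'; is c-commanded by the pronoun; coreference would bind this R-expression — blocked (Principle C).
— Leo: object of the clause headed by 'trusted'; is c-commanded by the pronoun; coreference would bind this R-expression — blocked (Principle C).
— Sam: subject of the matrix clause; c-commands the pronoun but lies outside its binding domain — allowed.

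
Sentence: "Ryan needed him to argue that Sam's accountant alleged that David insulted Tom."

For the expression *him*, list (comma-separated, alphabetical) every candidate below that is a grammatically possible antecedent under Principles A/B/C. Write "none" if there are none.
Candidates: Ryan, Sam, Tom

none

*him* is a pronoun; Principle B requires it to be free in its binding domain — the matrix clause.
— Ryan: subject of the matrix clause; c-commands the pronoun within its binding domain — blocked (Principle B).
— Sam: possessor inside the subject DP of the clause headed by 'alleged'; is c-commanded by the pronoun; coreference would bind this R-expression — blocked (Principle C).
— Tom: object of the clause headed by 'insulted'; is c-commanded by the pronoun; coreference would bind this R-expression — blocked (Principle C).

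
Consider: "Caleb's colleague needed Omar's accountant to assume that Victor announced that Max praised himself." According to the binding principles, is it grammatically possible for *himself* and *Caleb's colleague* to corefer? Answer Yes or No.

*himself* is a reflexive; Principle A requires it to be bound within its binding domain — the clause headed by 'praised'.
— Caleb's colleague: subject of the matrix clause; c-commands the reflexive but lies outside its binding domain — cannot bind it (Principle A).

No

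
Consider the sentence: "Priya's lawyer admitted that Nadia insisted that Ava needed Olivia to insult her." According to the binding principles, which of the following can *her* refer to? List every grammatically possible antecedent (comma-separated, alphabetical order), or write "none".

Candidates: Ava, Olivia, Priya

Ava, Priya

*her* is a pronoun; Principle B requires it to be free in its binding domain — the clause headed by 'insult'.
— Ava: subject of the clause headed by 'needed'; c-commands the pronoun but lies outside its binding domain — allowed.
— Olivia: subject of the clause headed by 'insult'; c-commands the pronoun within its binding domain — blocked (Principle B).
— Priya: possessor inside the subject DP of the matrix clause; does not c-command the pronoun — Principle B does not apply; allowed.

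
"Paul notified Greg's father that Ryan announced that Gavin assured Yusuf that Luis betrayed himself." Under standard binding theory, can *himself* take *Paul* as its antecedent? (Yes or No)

*himself* is a reflexive; Principle A requires it to be bound within its binding domain — the clause headed by 'betrayed'.
— Paul: subject of the matrix clause; c-commands the reflexive but lies outside its binding domain — cannot bind it (Principle A).

No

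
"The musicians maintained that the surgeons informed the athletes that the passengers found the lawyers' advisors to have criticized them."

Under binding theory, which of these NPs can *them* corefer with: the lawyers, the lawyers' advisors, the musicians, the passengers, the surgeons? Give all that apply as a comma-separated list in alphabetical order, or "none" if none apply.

the lawyers, the musicians, the passengers, the surgeons

*them* is a pronoun; Principle B requires it to be free in its binding domain — the clause headed by 'criticized'.
— the lawyers: possessor inside the subject DP of the clause headed by 'criticized'; does not c-command the pronoun — Principle B does not apply; allowed.
— the lawyers' advisors: subject of the clause headed by 'criticized'; c-commands the pronoun within its binding domain — blocked (Principle B).
— the musicians: subject of the matrix clause; c-commands the pronoun but lies outside its binding domain — allowed.
— the passengers: subject of the clause headed by 'found'; c-commands the pronoun but lies outside its binding domain — allowed.
— the surgeons: subject of the clause headed by 'informed'; c-commands the pronoun but lies outside its binding domain — allowed.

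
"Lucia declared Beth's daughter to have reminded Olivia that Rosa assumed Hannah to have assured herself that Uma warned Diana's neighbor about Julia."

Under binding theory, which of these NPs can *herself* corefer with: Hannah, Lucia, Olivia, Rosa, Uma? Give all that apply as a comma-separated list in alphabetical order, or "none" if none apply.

*herself* is a reflexive; Principle A requires it to be bound within its binding domain — the clause headed by 'assured'.
— Hannah: subject of the clause headed by 'assured'; c-commands the reflexive within its binding domain — allowed (Principle A).
— Lucia: subject of the matrix clause; c-commands the reflexive but lies outside its binding domain — cannot bind it (Principle A).
— Olivia: object of the clause headed by 'reminded'; c-commands the reflexive but lies outside its binding domain — cannot bind it (Principle A).
— Rosa: subject of the clause headed by 'assumed'; c-commands the reflexive but lies outside its binding domain — cannot bind it (Principle A).
— Uma: subject of the clause headed by 'warned'; does not c-command the reflexive — cannot bind it (Principle A).

Hannah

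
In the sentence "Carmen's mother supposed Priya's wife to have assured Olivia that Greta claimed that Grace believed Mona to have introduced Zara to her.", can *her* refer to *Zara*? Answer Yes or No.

*her* is a pronoun; Principle B requires it to be free in its binding domain — the clause headed by 'introduced'.
— Zara: object of the clause headed by 'introduced'; c-commands the pronoun within its binding domain — blocked (Principle B).

No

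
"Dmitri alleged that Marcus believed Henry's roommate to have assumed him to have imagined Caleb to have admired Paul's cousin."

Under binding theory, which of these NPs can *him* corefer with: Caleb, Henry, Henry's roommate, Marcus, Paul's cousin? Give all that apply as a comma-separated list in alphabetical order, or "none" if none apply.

*him* is a pronoun; Principle B requires it to be free in its binding domain — the clause headed by 'assumed'.
— Caleb: subject of the clause headed by 'admired'; is c-commanded by the pronoun; coreference would bind this R-expression — blocked (Principle C).
— Henry: possessor inside the subject DP of the clause headed by 'assumed'; does not c-command the pronoun — Principle B does not apply; allowed.
— Henry's roommate: subject of the clause headed by 'assumed'; c-commands the pronoun within its binding domain — blocked (Principle B).
— Marcus: subject of the clause headed by 'believed'; c-commands the pronoun but lies outside its binding domain — allowed.
— Paul's cousin: object of the clause headed by 'admired'; is c-commanded by the pronoun; coreference would bind this R-expression — blocked (Principle C).

Henry, Marcus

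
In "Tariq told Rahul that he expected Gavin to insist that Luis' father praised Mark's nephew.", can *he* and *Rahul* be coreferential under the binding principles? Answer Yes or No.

*Rahul* is an R-expression; Principle C requires it to be free (not bound by any c-commanding expression).
— he: subject of the clause headed by 'expected'; the pronoun does not c-command the R-expression — coreference allowed.

Yes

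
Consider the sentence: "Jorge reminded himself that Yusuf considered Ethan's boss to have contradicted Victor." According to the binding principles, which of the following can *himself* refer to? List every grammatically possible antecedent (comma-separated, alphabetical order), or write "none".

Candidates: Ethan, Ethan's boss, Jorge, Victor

Jorge

*himself* is a reflexive; Principle A requires it to be bound within its binding domain — the matrix clause.
— Ethan: possessor inside the subject DP of the clause headed by 'contradicted'; does not c-command the reflexive — cannot bind it (Principle A).
— Ethan's boss: subject of the clause headed by 'contradicted'; does not c-command the reflexive — cannot bind it (Principle A).
— Jorge: subject of the matrix clause; c-commands the reflexive within its binding domain — allowed (Principle A).
— Victor: object of the clause headed by 'contradicted'; does not c-command the reflexive — cannot bind it (Principle A).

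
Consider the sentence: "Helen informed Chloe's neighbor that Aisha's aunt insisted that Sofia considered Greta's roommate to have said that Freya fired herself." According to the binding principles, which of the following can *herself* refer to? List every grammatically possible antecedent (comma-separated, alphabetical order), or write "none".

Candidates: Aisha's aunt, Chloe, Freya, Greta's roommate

Freya

*herself* is a reflexive; Principle A requires it to be bound within its binding domain — the clause headed by 'fired'.
— Aisha's aunt: subject of the clause headed by 'insisted'; c-commands the reflexive but lies outside its binding domain — cannot bind it (Principle A).
— Chloe: possessor inside the object DP of the matrix clause; does not c-command the reflexive — cannot bind it (Principle A).
— Freya: subject of the clause headed by 'fired'; c-commands the reflexive within its binding domain — allowed (Principle A).
— Greta's roommate: subject of the clause headed by 'said'; c-commands the reflexive but lies outside its binding domain — cannot bind it (Principle A).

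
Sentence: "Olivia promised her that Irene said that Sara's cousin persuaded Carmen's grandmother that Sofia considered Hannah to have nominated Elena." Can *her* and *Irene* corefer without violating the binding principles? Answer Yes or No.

No

*Irene* is an R-expression; Principle C requires it to be free (not bound by any c-commanding expression).
— her: object of the matrix clause; the pronoun c-commands the R-expression — coreference blocked (Principle C).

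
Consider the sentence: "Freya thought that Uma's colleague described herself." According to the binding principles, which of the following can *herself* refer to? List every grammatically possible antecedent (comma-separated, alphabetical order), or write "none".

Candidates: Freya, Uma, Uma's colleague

Uma's colleague

*herself* is a reflexive; Principle A requires it to be bound within its binding domain — the clause headed by 'described'.
— Freya: subject of the matrix clause; c-commands the reflexive but lies outside its binding domain — cannot bind it (Principle A).
— Uma: possessor inside the subject DP of the clause headed by 'described'; does not c-command the reflexive — cannot bind it (Principle A).
— Uma's colleague: subject of the clause headed by 'described'; c-commands the reflexive within its binding domain — allowed (Principle A).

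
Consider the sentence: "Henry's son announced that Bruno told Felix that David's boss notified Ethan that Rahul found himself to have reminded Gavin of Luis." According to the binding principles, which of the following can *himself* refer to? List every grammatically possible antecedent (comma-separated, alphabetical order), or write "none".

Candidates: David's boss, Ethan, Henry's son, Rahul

*himself* is a reflexive; Principle A requires it to be bound within its binding domain — the clause headed by 'found'.
— David's boss: subject of the clause headed by 'notified'; c-commands the reflexive but lies outside its binding domain — cannot bind it (Principle A).
— Ethan: object of the clause headed by 'notified'; c-commands the reflexive but lies outside its binding domain — cannot bind it (Principle A).
— Henry's son: subject of the matrix clause; c-commands the reflexive but lies outside its binding domain — cannot bind it (Principle A).
— Rahul: subject of the clause headed by 'found'; c-commands the reflexive within its binding domain — allowed (Principle A).

Rahul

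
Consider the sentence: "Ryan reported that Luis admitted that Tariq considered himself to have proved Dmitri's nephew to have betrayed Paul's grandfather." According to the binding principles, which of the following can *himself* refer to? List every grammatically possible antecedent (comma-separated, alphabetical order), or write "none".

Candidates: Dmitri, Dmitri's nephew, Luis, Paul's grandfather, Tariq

Tariq

*himself* is a reflexive; Principle A requires it to be bound within its binding domain — the clause headed by 'considered'.
— Dmitri: possessor inside the subject DP of the clause headed by 'betrayed'; does not c-command the reflexive — cannot bind it (Principle A).
— Dmitri's nephew: subject of the clause headed by 'betrayed'; does not c-command the reflexive — cannot bind it (Principle A).
— Luis: subject of the clause headed by 'admitted'; c-commands the reflexive but lies outside its binding domain — cannot bind it (Principle A).
— Paul's grandfather: object of the clause headed by 'betrayed'; does not c-command the reflexive — cannot bind it (Principle A).
— Tariq: subject of the clause headed by 'considered'; c-commands the reflexive within its binding domain — allowed (Principle A).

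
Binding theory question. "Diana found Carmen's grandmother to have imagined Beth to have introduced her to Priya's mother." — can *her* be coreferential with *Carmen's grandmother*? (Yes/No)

Yes

*her* is a pronoun; Principle B requires it to be free in its binding domain — the clause headed by 'introduced'.
— Carmen's grandmother: subject of the clause headed by 'imagined'; c-commands the pronoun but lies outside its binding domain — allowed.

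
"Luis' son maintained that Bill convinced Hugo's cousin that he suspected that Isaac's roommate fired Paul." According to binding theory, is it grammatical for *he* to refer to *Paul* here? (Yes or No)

No

*Paul* is an R-expression; Principle C requires it to be free (not bound by any c-commanding expression).
— he: subject of the clause headed by 'suspected'; the pronoun c-commands the R-expression — coreference blocked (Principle C).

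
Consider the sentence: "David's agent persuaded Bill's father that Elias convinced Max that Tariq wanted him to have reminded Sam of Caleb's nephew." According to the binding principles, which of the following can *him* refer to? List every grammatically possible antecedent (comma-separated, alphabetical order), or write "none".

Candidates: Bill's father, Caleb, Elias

Bill's father, Elias

*him* is a pronoun; Principle B requires it to be free in its binding domain — the clause headed by 'wanted'.
— Bill's father: object of the matrix clause; c-commands the pronoun but lies outside its binding domain — allowed.
— Caleb: possessor inside the second object DP of the clause headed by 'reminded'; is c-commanded by the pronoun; coreference would bind this R-expression — blocked (Principle C).
— Elias: subject of the clause headed by 'convinced'; c-commands the pronoun but lies outside its binding domain — allowed.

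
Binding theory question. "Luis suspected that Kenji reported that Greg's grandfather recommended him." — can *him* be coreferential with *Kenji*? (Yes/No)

Yes

*him* is a pronoun; Principle B requires it to be free in its binding domain — the clause headed by 'recommended'.
— Kenji: subject of the clause headed by 'reported'; c-commands the pronoun but lies outside its binding domain — allowed.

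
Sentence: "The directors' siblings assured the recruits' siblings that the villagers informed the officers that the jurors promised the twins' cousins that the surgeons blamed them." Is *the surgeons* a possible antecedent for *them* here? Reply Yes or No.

No

*them* is a pronoun; Principle B requires it to be free in its binding domain — the clause headed by 'blamed'.
— the surgeons: subject of the clause headed by 'blamed'; c-commands the pronoun within its binding domain — blocked (Principle B).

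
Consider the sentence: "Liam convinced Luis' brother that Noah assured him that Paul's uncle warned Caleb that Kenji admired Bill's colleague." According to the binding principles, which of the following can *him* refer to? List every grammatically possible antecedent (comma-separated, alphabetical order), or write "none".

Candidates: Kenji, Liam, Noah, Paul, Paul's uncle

*him* is a pronoun; Principle B requires it to be free in its binding domain — the clause headed by 'assured'.
— Kenji: subject of the clause headed by 'admired'; is c-commanded by the pronoun; coreference would bind this R-expression — blocked (Principle C).
— Liam: subject of the matrix clause; c-commands the pronoun but lies outside its binding domain — allowed.
— Noah: subject of the clause headed by 'assured'; c-commands the pronoun within its binding domain — blocked (Principle B).
— Paul: possessor inside the subject DP of the clause headed by 'warned'; is c-commanded by the pronoun; coreference would bind this R-expression — blocked (Principle C).
— Paul's uncle: subject of the clause headed by 'warned'; is c-commanded by the pronoun; coreference would bind this R-expression — blocked (Principle C).

Liam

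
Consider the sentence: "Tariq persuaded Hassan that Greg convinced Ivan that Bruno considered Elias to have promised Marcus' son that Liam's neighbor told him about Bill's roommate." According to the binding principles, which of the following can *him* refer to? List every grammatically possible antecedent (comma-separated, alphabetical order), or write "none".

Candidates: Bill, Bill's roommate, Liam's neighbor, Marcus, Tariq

*him* is a pronoun; Principle B requires it to be free in its binding domain — the clause headed by 'told'.
— Bill: possessor inside the second object DP of the clause headed by 'told'; is c-commanded by the pronoun; coreference would bind this R-expression — blocked (Principle C).
— Bill's roommate: second object of the clause headed by 'told'; is c-commanded by the pronoun; coreference would bind this R-expression — blocked (Principle C).
— Liam's neighbor: subject of the clause headed by 'told'; c-commands the pronoun within its binding domain — blocked (Principle B).
— Marcus: possessor inside the object DP of the clause headed by 'promised'; does not c-command the pronoun — Principle B does not apply; allowed.
— Tariq: subject of the matrix clause; c-commands the pronoun but lies outside its binding domain — allowed.

Marcus, Tariq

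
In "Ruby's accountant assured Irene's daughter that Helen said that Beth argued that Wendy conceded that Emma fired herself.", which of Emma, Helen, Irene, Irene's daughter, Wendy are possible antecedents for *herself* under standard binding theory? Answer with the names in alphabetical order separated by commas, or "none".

Emma

*herself* is a reflexive; Principle A requires it to be bound within its binding domain — the clause headed by 'fired'.
— Emma: subject of the clause headed by 'fired'; c-commands the reflexive within its binding domain — allowed (Principle A).
— Helen: subject of the clause headed by 'said'; c-commands the reflexive but lies outside its binding domain — cannot bind it (Principle A).
— Irene: possessor inside the object DP of the matrix clause; does not c-command the reflexive — cannot bind it (Principle A).
— Irene's daughter: object of the matrix clause; c-commands the reflexive but lies outside its binding domain — cannot bind it (Principle A).
— Wendy: subject of the clause headed by 'conceded'; c-commands the reflexive but lies outside its binding domain — cannot bind it (Principle A).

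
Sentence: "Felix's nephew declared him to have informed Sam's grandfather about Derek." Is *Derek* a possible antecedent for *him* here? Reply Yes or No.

*him* is a pronoun; Principle B requires it to be free in its binding domain — the matrix clause.
— Derek: second object of the clause headed by 'informed'; is c-commanded by the pronoun; coreference would bind this R-expression — blocked (Principle C).

No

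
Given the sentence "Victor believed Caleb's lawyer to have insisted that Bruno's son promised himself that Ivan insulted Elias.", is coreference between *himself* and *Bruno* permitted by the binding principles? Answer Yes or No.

No

*himself* is a reflexive; Principle A requires it to be bound within its binding domain — the clause headed by 'promised'.
— Bruno: possessor inside the subject DP of the clause headed by 'promised'; does not c-command the reflexive — cannot bind it (Principle A).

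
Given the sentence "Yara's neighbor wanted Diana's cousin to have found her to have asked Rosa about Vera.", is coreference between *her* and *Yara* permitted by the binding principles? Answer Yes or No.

Yes

*her* is a pronoun; Principle B requires it to be free in its binding domain — the clause headed by 'found'.
— Yara: possessor inside the subject DP of the matrix clause; does not c-command the pronoun — Principle B does not apply; allowed.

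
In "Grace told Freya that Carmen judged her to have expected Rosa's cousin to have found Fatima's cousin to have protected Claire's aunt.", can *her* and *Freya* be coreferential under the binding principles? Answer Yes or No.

*Freya* is an R-expression; Principle C requires it to be free (not bound by any c-commanding expression).
— her: subject of the clause headed by 'expected'; the pronoun does not c-command the R-expression — coreference allowed.

Yes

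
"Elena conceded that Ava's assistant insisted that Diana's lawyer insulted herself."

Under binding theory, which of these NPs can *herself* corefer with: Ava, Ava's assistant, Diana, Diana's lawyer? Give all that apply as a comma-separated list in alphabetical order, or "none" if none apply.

Diana's lawyer

*herself* is a reflexive; Principle A requires it to be bound within its binding domain — the clause headed by 'insulted'.
— Ava: possessor inside the subject DP of the clause headed by 'insisted'; does not c-command the reflexive — cannot bind it (Principle A).
— Ava's assistant: subject of the clause headed by 'insisted'; c-commands the reflexive but lies outside its binding domain — cannot bind it (Principle A).
— Diana: possessor inside the subject DP of the clause headed by 'insulted'; does not c-command the reflexive — cannot bind it (Principle A).
— Diana's lawyer: subject of the clause headed by 'insulted'; c-commands the reflexive within its binding domain — allowed (Principle A).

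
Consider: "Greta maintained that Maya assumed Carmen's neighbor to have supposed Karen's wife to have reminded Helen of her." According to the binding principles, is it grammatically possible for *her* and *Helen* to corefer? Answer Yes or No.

*her* is a pronoun; Principle B requires it to be free in its binding domain — the clause headed by 'reminded'.
— Helen: object of the clause headed by 'reminded'; c-commands the pronoun within its binding domain — blocked (Principle B).

No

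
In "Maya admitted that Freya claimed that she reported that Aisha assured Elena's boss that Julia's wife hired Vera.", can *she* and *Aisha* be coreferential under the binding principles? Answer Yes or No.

*Aisha* is an R-expression; Principle C requires it to be free (not bound by any c-commanding expression).
— she: subject of the clause headed by 'reported'; the pronoun c-commands the R-expression — coreference blocked (Principle C).

No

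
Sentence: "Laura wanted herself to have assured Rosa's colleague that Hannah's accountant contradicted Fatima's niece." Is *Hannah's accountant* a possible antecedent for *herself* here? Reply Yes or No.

*herself* is a reflexive; Principle A requires it to be bound within its binding domain — the matrix clause.
— Hannah's accountant: subject of the clause headed by 'contradicted'; does not c-command the reflexive — cannot bind it (Principle A).

No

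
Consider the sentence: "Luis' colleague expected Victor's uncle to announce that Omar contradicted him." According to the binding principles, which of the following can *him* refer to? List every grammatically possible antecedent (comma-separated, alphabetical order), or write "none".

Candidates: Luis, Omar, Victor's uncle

*him* is a pronoun; Principle B requires it to be free in its binding domain — the clause headed by 'contradicted'.
— Luis: possessor inside the subject DP of the matrix clause; does not c-command the pronoun — Principle B does not apply; allowed.
— Omar: subject of the clause headed by 'contradicted'; c-commands the pronoun within its binding domain — blocked (Principle B).
— Victor's uncle: subject of the clause headed by 'announce'; c-commands the pronoun but lies outside its binding domain — allowed.

Luis, Victor's uncle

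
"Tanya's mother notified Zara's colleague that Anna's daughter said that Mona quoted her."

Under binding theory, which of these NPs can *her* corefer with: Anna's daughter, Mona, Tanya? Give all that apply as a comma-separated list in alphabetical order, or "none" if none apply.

*her* is a pronoun; Principle B requires it to be free in its binding domain — the clause headed by 'quoted'.
— Anna's daughter: subject of the clause headed by 'said'; c-commands the pronoun but lies outside its binding domain — allowed.
— Mona: subject of the clause headed by 'quoted'; c-commands the pronoun within its binding domain — blocked (Principle B).
— Tanya: possessor inside the subject DP of the matrix clause; does not c-command the pronoun — Principle B does not apply; allowed.

Anna's daughter, Tanya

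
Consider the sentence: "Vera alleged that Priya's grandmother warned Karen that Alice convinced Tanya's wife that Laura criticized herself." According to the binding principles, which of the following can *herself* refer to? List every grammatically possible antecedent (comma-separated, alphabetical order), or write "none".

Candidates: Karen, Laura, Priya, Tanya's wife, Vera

Laura

*herself* is a reflexive; Principle A requires it to be bound within its binding domain — the clause headed by 'criticized'.
— Karen: object of the clause headed by 'warned'; c-commands the reflexive but lies outside its binding domain — cannot bind it (Principle A).
— Laura: subject of the clause headed by 'criticized'; c-commands the reflexive within its binding domain — allowed (Principle A).
— Priya: possessor inside the subject DP of the clause headed by 'warned'; does not c-command the reflexive — cannot bind it (Principle A).
— Tanya's wife: object of the clause headed by 'convinced'; c-commands the reflexive but lies outside its binding domain — cannot bind it (Principle A).
— Vera: subject of the matrix clause; c-commands the reflexive but lies outside its binding domain — cannot bind it (Principle A).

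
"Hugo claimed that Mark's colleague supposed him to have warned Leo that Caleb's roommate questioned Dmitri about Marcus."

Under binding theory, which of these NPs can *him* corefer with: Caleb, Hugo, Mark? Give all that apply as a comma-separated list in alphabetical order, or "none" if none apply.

*him* is a pronoun; Principle B requires it to be free in its binding domain — the clause headed by 'supposed'.
— Caleb: possessor inside the subject DP of the clause headed by 'questioned'; is c-commanded by the pronoun; coreference would bind this R-expression — blocked (Principle C).
— Hugo: subject of the matrix clause; c-commands the pronoun but lies outside its binding domain — allowed.
— Mark: possessor inside the subject DP of the clause headed by 'supposed'; does not c-command the pronoun — Principle B does not apply; allowed.

Hugo, Mark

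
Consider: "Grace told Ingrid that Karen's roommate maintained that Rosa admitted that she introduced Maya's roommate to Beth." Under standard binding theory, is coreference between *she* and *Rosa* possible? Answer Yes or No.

Yes

*Rosa* is an R-expression; Principle C requires it to be free (not bound by any c-commanding expression).
— she: subject of the clause headed by 'introduced'; the pronoun does not c-command the R-expression — coreference allowed.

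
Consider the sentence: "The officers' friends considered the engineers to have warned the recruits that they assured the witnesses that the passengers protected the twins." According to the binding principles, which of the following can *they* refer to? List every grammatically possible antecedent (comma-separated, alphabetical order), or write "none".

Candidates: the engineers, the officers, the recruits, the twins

*they* is a pronoun; Principle B requires it to be free in its binding domain — the clause headed by 'assured'.
— the engineers: subject of the clause headed by 'warned'; c-commands the pronoun but lies outside its binding domain — allowed.
— the officers: possessor inside the subject DP of the matrix clause; does not c-command the pronoun — Principle B does not apply; allowed.
— the recruits: object of the clause headed by 'warned'; c-commands the pronoun but lies outside its binding domain — allowed.
— the twins: object of the clause headed by 'protected'; is c-commanded by the pronoun; coreference would bind this R-expression — blocked (Principle C).

the engineers, the officers, the recruits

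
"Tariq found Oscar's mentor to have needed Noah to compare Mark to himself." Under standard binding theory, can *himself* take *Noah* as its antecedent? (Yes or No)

*himself* is a reflexive; Principle A requires it to be bound within its binding domain — the clause headed by 'compare'.
— Noah: subject of the clause headed by 'compare'; c-commands the reflexive within its binding domain — allowed (Principle A).

Yes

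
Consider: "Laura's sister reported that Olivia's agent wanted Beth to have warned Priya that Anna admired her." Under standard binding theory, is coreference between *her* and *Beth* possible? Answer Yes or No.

*Beth* is an R-expression; Principle C requires it to be free (not bound by any c-commanding expression).
— her: object of the clause headed by 'admired'; the pronoun does not c-command the R-expression — coreference allowed.

Yes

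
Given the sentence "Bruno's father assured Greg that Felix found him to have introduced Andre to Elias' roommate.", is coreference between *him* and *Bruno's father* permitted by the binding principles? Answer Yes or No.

*him* is a pronoun; Principle B requires it to be free in its binding domain — the clause headed by 'found'.
— Bruno's father: subject of the matrix clause; c-commands the pronoun but lies outside its binding domain — allowed.

Yes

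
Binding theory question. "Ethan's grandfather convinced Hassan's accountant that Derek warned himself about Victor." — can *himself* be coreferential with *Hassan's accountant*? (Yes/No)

No

*himself* is a reflexive; Principle A requires it to be bound within its binding domain — the clause headed by 'warned'.
— Hassan's accountant: object of the matrix clause; c-commands the reflexive but lies outside its binding domain — cannot bind it (Principle A).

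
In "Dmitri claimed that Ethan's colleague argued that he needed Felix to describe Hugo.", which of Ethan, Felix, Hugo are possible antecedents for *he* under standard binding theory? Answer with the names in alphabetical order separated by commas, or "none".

*he* is a pronoun; Principle B requires it to be free in its binding domain — the clause headed by 'needed'.
— Ethan: possessor inside the subject DP of the clause headed by 'argued'; does not c-command the pronoun — Principle B does not apply; allowed.
— Felix: subject of the clause headed by 'describe'; is c-commanded by the pronoun; coreference would bind this R-expression — blocked (Principle C).
— Hugo: object of the clause headed by 'describe'; is c-commanded by the pronoun; coreference would bind this R-expression — blocked (Principle C).

Ethan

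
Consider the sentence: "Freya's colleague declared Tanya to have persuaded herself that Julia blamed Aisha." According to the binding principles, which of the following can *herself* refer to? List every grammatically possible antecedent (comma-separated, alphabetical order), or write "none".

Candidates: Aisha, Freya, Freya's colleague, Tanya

Tanya

*herself* is a reflexive; Principle A requires it to be bound within its binding domain — the clause headed by 'persuaded'.
— Aisha: object of the clause headed by 'blamed'; does not c-command the reflexive — cannot bind it (Principle A).
— Freya: possessor inside the subject DP of the matrix clause; does not c-command the reflexive — cannot bind it (Principle A).
— Freya's colleague: subject of the matrix clause; c-commands the reflexive but lies outside its binding domain — cannot bind it (Principle A).
— Tanya: subject of the clause headed by 'persuaded'; c-commands the reflexive within its binding domain — allowed (Principle A).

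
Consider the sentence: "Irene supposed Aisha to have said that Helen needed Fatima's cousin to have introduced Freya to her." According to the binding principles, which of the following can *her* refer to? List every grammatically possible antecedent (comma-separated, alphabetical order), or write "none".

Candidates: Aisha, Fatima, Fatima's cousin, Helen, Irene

*her* is a pronoun; Principle B requires it to be free in its binding domain — the clause headed by 'introduced'.
— Aisha: subject of the clause headed by 'said'; c-commands the pronoun but lies outside its binding domain — allowed.
— Fatima: possessor inside the subject DP of the clause headed by 'introduced'; does not c-command the pronoun — Principle B does not apply; allowed.
— Fatima's cousin: subject of the clause headed by 'introduced'; c-commands the pronoun within its binding domain — blocked (Principle B).
— Helen: subject of the clause headed by 'needed'; c-commands the pronoun but lies outside its binding domain — allowed.
— Irene: subject of the matrix clause; c-commands the pronoun but lies outside its binding domain — allowed.

Aisha, Fatima, Helen, Irene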